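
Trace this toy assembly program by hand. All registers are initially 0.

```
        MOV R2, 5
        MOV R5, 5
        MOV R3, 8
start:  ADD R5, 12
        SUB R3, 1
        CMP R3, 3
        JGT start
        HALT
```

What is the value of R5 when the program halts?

65

MOV R2, 5 → R2=5
MOV R5, 5 → R5=5
MOV R3, 8 → R3=8
ADD R5, 12 → R5=5+12=17
SUB R3, 1 → R3=8-1=7
CMP R3, 3  (cmp 7,3)
JGT start: taken
ADD R5, 12 → R5=17+12=29
SUB R3, 1 → R3=7-1=6
CMP R3, 3  (cmp 6,3)
JGT start: taken
ADD R5, 12 → R5=29+12=41
SUB R3, 1 → R3=6-1=5
CMP R3, 3  (cmp 5,3)
JGT start: taken
ADD R5, 12 → R5=41+12=53
SUB R3, 1 → R3=5-1=4
CMP R3, 3  (cmp 4,3)
JGT start: taken
ADD R5, 12 → R5=53+12=65
SUB R3, 1 → R3=4-1=3
CMP R3, 3  (cmp 3,3)
JGT start: not taken
halt.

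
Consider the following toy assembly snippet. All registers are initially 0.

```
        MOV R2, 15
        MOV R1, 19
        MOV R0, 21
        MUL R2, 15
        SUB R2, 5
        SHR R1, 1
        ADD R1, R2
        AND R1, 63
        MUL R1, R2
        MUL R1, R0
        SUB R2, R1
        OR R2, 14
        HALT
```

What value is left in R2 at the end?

after MOV R2, 15: R2=15
after MOV R1, 19: R1=19
after MOV R0, 21: R0=21
after MUL R2, 15: R2=15*15=225
after SUB R2, 5: R2=225-5=220
after SHR R1, 1: R1=19>>1=9
after ADD R1, R2: R1=9+220=229
after AND R1, 63: R1=229&63=37
after MUL R1, R2: R1=37*220=8140
after MUL R1, R0: R1=8140*21=170940
after SUB R2, R1: R2=220-170940=-170720
after OR R2, 14: R2=(-170720)|14=-170706
halt.

-170706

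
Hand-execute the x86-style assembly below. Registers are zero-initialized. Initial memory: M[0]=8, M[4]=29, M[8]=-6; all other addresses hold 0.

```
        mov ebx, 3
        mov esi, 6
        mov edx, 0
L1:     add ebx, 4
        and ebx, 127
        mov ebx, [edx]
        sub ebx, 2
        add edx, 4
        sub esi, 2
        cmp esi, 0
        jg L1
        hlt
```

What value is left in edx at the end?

mov ebx, 3 → ebx=3
mov esi, 6 → esi=6
mov edx, 0 → edx=0
add ebx, 4 → ebx=3+4=7
and ebx, 127 → ebx=7&127=7
mov ebx, [edx] → ebx=M[0]=8
sub ebx, 2 → ebx=8-2=6
add edx, 4 → edx=0+4=4
sub esi, 2 → esi=6-2=4
cmp esi, 0  (cmp 4,0)
jg L1: taken
add ebx, 4 → ebx=6+4=10
and ebx, 127 → ebx=10&127=10
mov ebx, [edx] → ebx=M[4]=29
sub ebx, 2 → ebx=29-2=27
add edx, 4 → edx=4+4=8
sub esi, 2 → esi=4-2=2
cmp esi, 0  (cmp 2,0)
jg L1: taken
add ebx, 4 → ebx=27+4=31
and ebx, 127 → ebx=31&127=31
mov ebx, [edx] → ebx=M[8]=-6
sub ebx, 2 → ebx=(-6)-2=-8
add edx, 4 → edx=8+4=12
sub esi, 2 → esi=2-2=0
cmp esi, 0  (cmp 0,0)
jg L1: not taken
halt.

12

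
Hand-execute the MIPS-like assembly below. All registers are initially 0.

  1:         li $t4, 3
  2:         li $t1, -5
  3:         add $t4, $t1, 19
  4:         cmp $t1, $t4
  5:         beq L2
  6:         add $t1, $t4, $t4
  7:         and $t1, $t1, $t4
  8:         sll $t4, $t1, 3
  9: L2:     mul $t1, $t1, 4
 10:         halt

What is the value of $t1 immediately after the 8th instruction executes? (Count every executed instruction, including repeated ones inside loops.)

li $t4, 3 → $t4=3
li $t1, -5 → $t1=-5
add $t4, $t1, 19 → $t4=(-5)+19=14
cmp $t1, $t4  (cmp -5,14)
beq L2: not taken
add $t1, $t4, $t4 → $t1=14+14=28
and $t1, $t1, $t4 → $t1=28&14=12
sll $t4, $t1, 3 → $t4=12<<3=96
After step 8: $t1 = 12.

12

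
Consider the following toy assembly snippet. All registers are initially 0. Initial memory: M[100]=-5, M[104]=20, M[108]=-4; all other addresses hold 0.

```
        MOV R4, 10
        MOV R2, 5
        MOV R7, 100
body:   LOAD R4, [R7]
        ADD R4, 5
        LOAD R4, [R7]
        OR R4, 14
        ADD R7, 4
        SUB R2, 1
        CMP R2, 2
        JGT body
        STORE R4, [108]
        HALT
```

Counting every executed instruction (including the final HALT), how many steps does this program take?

after MOV R4, 10: R4=10
after MOV R2, 5: R2=5
after MOV R7, 100: R7=100
after LOAD R4, [R7]: R4=M[100]=-5
after ADD R4, 5: R4=(-5)+5=0
after LOAD R4, [R7]: R4=M[100]=-5
after OR R4, 14: R4=(-5)|14=-1
after ADD R7, 4: R7=100+4=104
after SUB R2, 1: R2=5-1=4
CMP R2, 2  (cmp 4,2)
JGT body: taken
after LOAD R4, [R7]: R4=M[104]=20
after ADD R4, 5: R4=20+5=25
after LOAD R4, [R7]: R4=M[104]=20
after OR R4, 14: R4=20|14=30
after ADD R7, 4: R7=104+4=108
after SUB R2, 1: R2=4-1=3
CMP R2, 2  (cmp 3,2)
JGT body: taken
after LOAD R4, [R7]: R4=M[108]=-4
after ADD R4, 5: R4=(-4)+5=1
after LOAD R4, [R7]: R4=M[108]=-4
after OR R4, 14: R4=(-4)|14=-2
after ADD R7, 4: R7=108+4=112
after SUB R2, 1: R2=3-1=2
CMP R2, 2  (cmp 2,2)
JGT body: not taken
STORE R4, [108] → M[108]=-2
halt.
Total executed instructions: 29.

29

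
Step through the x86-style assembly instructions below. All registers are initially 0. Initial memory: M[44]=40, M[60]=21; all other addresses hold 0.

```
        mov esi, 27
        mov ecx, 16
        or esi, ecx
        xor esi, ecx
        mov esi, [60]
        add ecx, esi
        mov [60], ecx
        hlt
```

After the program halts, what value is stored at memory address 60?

37

mov esi, 27 → esi=27
mov ecx, 16 → ecx=16
or esi, ecx → esi=27|16=27
xor esi, ecx → esi=27^16=11
mov esi, [60] → esi=M[60]=21
add ecx, esi → ecx=16+21=37
mov [60], ecx → M[60]=37
halt.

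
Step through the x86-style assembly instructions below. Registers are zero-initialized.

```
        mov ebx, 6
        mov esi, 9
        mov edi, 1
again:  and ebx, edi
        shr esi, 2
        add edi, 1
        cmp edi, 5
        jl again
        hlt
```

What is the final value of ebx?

mov ebx, 6 → ebx=6
mov esi, 9 → esi=9
mov edi, 1 → edi=1
and ebx, edi → ebx=6&1=0
shr esi, 2 → esi=9>>2=2
add edi, 1 → edi=1+1=2
cmp edi, 5  (cmp 2,5)
jl again: taken
and ebx, edi → ebx=0&2=0
shr esi, 2 → esi=2>>2=0
add edi, 1 → edi=2+1=3
cmp edi, 5  (cmp 3,5)
jl again: taken
and ebx, edi → ebx=0&3=0
shr esi, 2 → esi=0>>2=0
add edi, 1 → edi=3+1=4
cmp edi, 5  (cmp 4,5)
jl again: taken
and ebx, edi → ebx=0&4=0
shr esi, 2 → esi=0>>2=0
add edi, 1 → edi=4+1=5
cmp edi, 5  (cmp 5,5)
jl again: not taken
halt.

0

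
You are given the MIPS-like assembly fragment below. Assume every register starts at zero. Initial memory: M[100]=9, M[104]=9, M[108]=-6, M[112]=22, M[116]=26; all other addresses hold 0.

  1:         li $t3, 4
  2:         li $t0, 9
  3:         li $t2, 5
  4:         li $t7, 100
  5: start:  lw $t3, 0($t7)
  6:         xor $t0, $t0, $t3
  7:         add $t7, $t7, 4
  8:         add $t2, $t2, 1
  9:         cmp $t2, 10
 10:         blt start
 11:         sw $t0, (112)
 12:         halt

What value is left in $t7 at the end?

120

li $t3, 4 → $t3=4
li $t0, 9 → $t0=9
li $t2, 5 → $t2=5
li $t7, 100 → $t7=100
lw $t3, 0($t7) → $t3=M[100]=9
xor $t0, $t0, $t3 → $t0=9^9=0
add $t7, $t7, 4 → $t7=100+4=104
add $t2, $t2, 1 → $t2=5+1=6
cmp $t2, 10  (cmp 6,10)
blt start: taken
lw $t3, 0($t7) → $t3=M[104]=9
xor $t0, $t0, $t3 → $t0=0^9=9
add $t7, $t7, 4 → $t7=104+4=108
add $t2, $t2, 1 → $t2=6+1=7
cmp $t2, 10  (cmp 7,10)
blt start: taken
lw $t3, 0($t7) → $t3=M[108]=-6
xor $t0, $t0, $t3 → $t0=9^(-6)=-13
add $t7, $t7, 4 → $t7=108+4=112
add $t2, $t2, 1 → $t2=7+1=8
cmp $t2, 10  (cmp 8,10)
blt start: taken
lw $t3, 0($t7) → $t3=M[112]=22
xor $t0, $t0, $t3 → $t0=(-13)^22=-27
add $t7, $t7, 4 → $t7=112+4=116
add $t2, $t2, 1 → $t2=8+1=9
cmp $t2, 10  (cmp 9,10)
blt start: taken
lw $t3, 0($t7) → $t3=M[116]=26
xor $t0, $t0, $t3 → $t0=(-27)^26=-1
add $t7, $t7, 4 → $t7=116+4=120
add $t2, $t2, 1 → $t2=9+1=10
cmp $t2, 10  (cmp 10,10)
blt start: not taken
sw $t0, (112) → M[112]=-1
halt.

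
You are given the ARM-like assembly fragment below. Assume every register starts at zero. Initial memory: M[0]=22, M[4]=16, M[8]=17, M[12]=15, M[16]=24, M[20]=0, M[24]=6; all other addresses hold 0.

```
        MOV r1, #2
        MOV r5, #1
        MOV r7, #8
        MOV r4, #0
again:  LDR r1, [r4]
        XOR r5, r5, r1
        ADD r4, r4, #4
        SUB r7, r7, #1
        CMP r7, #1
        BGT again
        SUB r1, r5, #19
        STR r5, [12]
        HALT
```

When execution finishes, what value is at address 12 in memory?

after MOV r1, #2: r1=2
after MOV r5, #1: r5=1
after MOV r7, #8: r7=8
after MOV r4, #0: r4=0
after LDR r1, [r4]: r1=M[0]=22
after XOR r5, r5, r1: r5=1^22=23
after ADD r4, r4, #4: r4=0+4=4
after SUB r7, r7, #1: r7=8-1=7
CMP r7, #1  (cmp 7,1)
BGT again: taken
after LDR r1, [r4]: r1=M[4]=16
after XOR r5, r5, r1: r5=23^16=7
after ADD r4, r4, #4: r4=4+4=8
after SUB r7, r7, #1: r7=7-1=6
CMP r7, #1  (cmp 6,1)
BGT again: taken
after LDR r1, [r4]: r1=M[8]=17
after XOR r5, r5, r1: r5=7^17=22
after ADD r4, r4, #4: r4=8+4=12
after SUB r7, r7, #1: r7=6-1=5
CMP r7, #1  (cmp 5,1)
BGT again: taken
after LDR r1, [r4]: r1=M[12]=15
after XOR r5, r5, r1: r5=22^15=25
after ADD r4, r4, #4: r4=12+4=16
after SUB r7, r7, #1: r7=5-1=4
CMP r7, #1  (cmp 4,1)
BGT again: taken
after LDR r1, [r4]: r1=M[16]=24
after XOR r5, r5, r1: r5=25^24=1
after ADD r4, r4, #4: r4=16+4=20
after SUB r7, r7, #1: r7=4-1=3
CMP r7, #1  (cmp 3,1)
BGT again: taken
after LDR r1, [r4]: r1=M[20]=0
after XOR r5, r5, r1: r5=1^0=1
after ADD r4, r4, #4: r4=20+4=24
after SUB r7, r7, #1: r7=3-1=2
CMP r7, #1  (cmp 2,1)
BGT again: taken
after LDR r1, [r4]: r1=M[24]=6
after XOR r5, r5, r1: r5=1^6=7
after ADD r4, r4, #4: r4=24+4=28
after SUB r7, r7, #1: r7=2-1=1
CMP r7, #1  (cmp 1,1)
BGT again: not taken
after SUB r1, r5, #19: r1=7-19=-12
STR r5, [12] → M[12]=7
halt.

7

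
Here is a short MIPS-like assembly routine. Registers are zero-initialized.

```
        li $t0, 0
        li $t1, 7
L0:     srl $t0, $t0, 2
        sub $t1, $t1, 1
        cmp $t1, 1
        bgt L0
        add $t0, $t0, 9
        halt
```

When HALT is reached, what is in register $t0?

li $t0, 0 → $t0=0
li $t1, 7 → $t1=7
srl $t0, $t0, 2 → $t0=0>>2=0
sub $t1, $t1, 1 → $t1=7-1=6
cmp $t1, 1  (cmp 6,1)
bgt L0: taken
srl $t0, $t0, 2 → $t0=0>>2=0
sub $t1, $t1, 1 → $t1=6-1=5
cmp $t1, 1  (cmp 5,1)
bgt L0: taken
srl $t0, $t0, 2 → $t0=0>>2=0
sub $t1, $t1, 1 → $t1=5-1=4
cmp $t1, 1  (cmp 4,1)
bgt L0: taken
srl $t0, $t0, 2 → $t0=0>>2=0
sub $t1, $t1, 1 → $t1=4-1=3
cmp $t1, 1  (cmp 3,1)
bgt L0: taken
srl $t0, $t0, 2 → $t0=0>>2=0
sub $t1, $t1, 1 → $t1=3-1=2
cmp $t1, 1  (cmp 2,1)
bgt L0: taken
srl $t0, $t0, 2 → $t0=0>>2=0
sub $t1, $t1, 1 → $t1=2-1=1
cmp $t1, 1  (cmp 1,1)
bgt L0: not taken
add $t0, $t0, 9 → $t0=0+9=9
halt.

9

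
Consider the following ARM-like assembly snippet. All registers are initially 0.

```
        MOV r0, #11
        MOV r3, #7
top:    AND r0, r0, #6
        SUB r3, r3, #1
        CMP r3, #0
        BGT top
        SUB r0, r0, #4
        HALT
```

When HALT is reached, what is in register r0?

-2

after MOV r0, #11: r0=11
after MOV r3, #7: r3=7
after AND r0, r0, #6: r0=11&6=2
after SUB r3, r3, #1: r3=7-1=6
CMP r3, #0  (cmp 6,0)
BGT top: taken
after AND r0, r0, #6: r0=2&6=2
after SUB r3, r3, #1: r3=6-1=5
CMP r3, #0  (cmp 5,0)
BGT top: taken
after AND r0, r0, #6: r0=2&6=2
after SUB r3, r3, #1: r3=5-1=4
CMP r3, #0  (cmp 4,0)
BGT top: taken
after AND r0, r0, #6: r0=2&6=2
after SUB r3, r3, #1: r3=4-1=3
CMP r3, #0  (cmp 3,0)
BGT top: taken
after AND r0, r0, #6: r0=2&6=2
after SUB r3, r3, #1: r3=3-1=2
CMP r3, #0  (cmp 2,0)
BGT top: taken
after AND r0, r0, #6: r0=2&6=2
after SUB r3, r3, #1: r3=2-1=1
CMP r3, #0  (cmp 1,0)
BGT top: taken
after AND r0, r0, #6: r0=2&6=2
after SUB r3, r3, #1: r3=1-1=0
CMP r3, #0  (cmp 0,0)
BGT top: not taken
after SUB r0, r0, #4: r0=2-4=-2
halt.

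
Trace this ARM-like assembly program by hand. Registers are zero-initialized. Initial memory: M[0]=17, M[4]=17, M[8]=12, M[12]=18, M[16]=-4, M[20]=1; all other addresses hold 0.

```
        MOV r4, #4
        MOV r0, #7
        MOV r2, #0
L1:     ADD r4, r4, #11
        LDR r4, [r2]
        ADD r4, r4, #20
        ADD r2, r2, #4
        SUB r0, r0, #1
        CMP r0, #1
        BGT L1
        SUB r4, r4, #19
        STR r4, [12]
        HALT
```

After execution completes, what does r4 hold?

after MOV r4, #4: r4=4
after MOV r0, #7: r0=7
after MOV r2, #0: r2=0
after ADD r4, r4, #11: r4=4+11=15
after LDR r4, [r2]: r4=M[0]=17
after ADD r4, r4, #20: r4=17+20=37
after ADD r2, r2, #4: r2=0+4=4
after SUB r0, r0, #1: r0=7-1=6
CMP r0, #1  (cmp 6,1)
BGT L1: taken
after ADD r4, r4, #11: r4=37+11=48
after LDR r4, [r2]: r4=M[4]=17
after ADD r4, r4, #20: r4=17+20=37
after ADD r2, r2, #4: r2=4+4=8
after SUB r0, r0, #1: r0=6-1=5
CMP r0, #1  (cmp 5,1)
BGT L1: taken
after ADD r4, r4, #11: r4=37+11=48
after LDR r4, [r2]: r4=M[8]=12
after ADD r4, r4, #20: r4=12+20=32
after ADD r2, r2, #4: r2=8+4=12
after SUB r0, r0, #1: r0=5-1=4
CMP r0, #1  (cmp 4,1)
BGT L1: taken
after ADD r4, r4, #11: r4=32+11=43
after LDR r4, [r2]: r4=M[12]=18
after ADD r4, r4, #20: r4=18+20=38
after ADD r2, r2, #4: r2=12+4=16
after SUB r0, r0, #1: r0=4-1=3
CMP r0, #1  (cmp 3,1)
BGT L1: taken
after ADD r4, r4, #11: r4=38+11=49
after LDR r4, [r2]: r4=M[16]=-4
after ADD r4, r4, #20: r4=(-4)+20=16
after ADD r2, r2, #4: r2=16+4=20
after SUB r0, r0, #1: r0=3-1=2
CMP r0, #1  (cmp 2,1)
BGT L1: taken
after ADD r4, r4, #11: r4=16+11=27
after LDR r4, [r2]: r4=M[20]=1
after ADD r4, r4, #20: r4=1+20=21
after ADD r2, r2, #4: r2=20+4=24
after SUB r0, r0, #1: r0=2-1=1
CMP r0, #1  (cmp 1,1)
BGT L1: not taken
after SUB r4, r4, #19: r4=21-19=2
STR r4, [12] → M[12]=2
halt.

2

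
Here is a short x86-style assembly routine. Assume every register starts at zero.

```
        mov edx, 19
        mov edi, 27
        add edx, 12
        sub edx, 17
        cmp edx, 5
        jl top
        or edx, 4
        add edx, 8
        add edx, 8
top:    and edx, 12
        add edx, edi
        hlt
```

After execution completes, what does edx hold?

39

after mov edx, 19: edx=19
after mov edi, 27: edi=27
after add edx, 12: edx=19+12=31
after sub edx, 17: edx=31-17=14
cmp edx, 5  (cmp 14,5)
jl top: not taken
after or edx, 4: edx=14|4=14
after add edx, 8: edx=14+8=22
after add edx, 8: edx=22+8=30
after and edx, 12: edx=30&12=12
after add edx, edi: edx=12+27=39
halt.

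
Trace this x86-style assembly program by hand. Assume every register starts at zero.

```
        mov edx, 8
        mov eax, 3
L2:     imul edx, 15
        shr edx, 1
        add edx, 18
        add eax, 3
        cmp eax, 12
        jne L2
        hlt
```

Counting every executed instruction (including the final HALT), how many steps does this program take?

after mov edx, 8: edx=8
after mov eax, 3: eax=3
after imul edx, 15: edx=8*15=120
after shr edx, 1: edx=120>>1=60
after add edx, 18: edx=60+18=78
after add eax, 3: eax=3+3=6
cmp eax, 12  (cmp 6,12)
jne L2: taken
after imul edx, 15: edx=78*15=1170
after shr edx, 1: edx=1170>>1=585
after add edx, 18: edx=585+18=603
after add eax, 3: eax=6+3=9
cmp eax, 12  (cmp 9,12)
jne L2: taken
after imul edx, 15: edx=603*15=9045
after shr edx, 1: edx=9045>>1=4522
after add edx, 18: edx=4522+18=4540
after add eax, 3: eax=9+3=12
cmp eax, 12  (cmp 12,12)
jne L2: not taken
halt.
Total executed instructions: 21.

21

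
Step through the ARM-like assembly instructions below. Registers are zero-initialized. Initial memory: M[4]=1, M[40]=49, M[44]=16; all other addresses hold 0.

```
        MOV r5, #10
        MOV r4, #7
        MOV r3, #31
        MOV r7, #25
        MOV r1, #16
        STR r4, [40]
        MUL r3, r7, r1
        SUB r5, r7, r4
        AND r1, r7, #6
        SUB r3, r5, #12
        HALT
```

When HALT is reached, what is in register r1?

0

after MOV r5, #10: r5=10
after MOV r4, #7: r4=7
after MOV r3, #31: r3=31
after MOV r7, #25: r7=25
after MOV r1, #16: r1=16
STR r4, [40] → M[40]=7
after MUL r3, r7, r1: r3=25*16=400
after SUB r5, r7, r4: r5=25-7=18
after AND r1, r7, #6: r1=25&6=0
after SUB r3, r5, #12: r3=18-12=6
halt.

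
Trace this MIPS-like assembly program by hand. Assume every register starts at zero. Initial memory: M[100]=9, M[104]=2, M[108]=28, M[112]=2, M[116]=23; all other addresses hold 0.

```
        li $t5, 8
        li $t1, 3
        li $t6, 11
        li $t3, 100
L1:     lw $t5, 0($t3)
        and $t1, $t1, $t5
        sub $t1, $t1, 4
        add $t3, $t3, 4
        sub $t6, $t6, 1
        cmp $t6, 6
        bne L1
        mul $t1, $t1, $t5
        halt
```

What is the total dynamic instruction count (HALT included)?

$t5=8
$t1=3
$t6=11
$t3=100
$t5=M[100]=9
$t1=3&9=1
$t1=1-4=-3
$t3=100+4=104
$t6=11-1=10
cmp $t6, 6  (cmp 10,6)
bne L1: taken
$t5=M[104]=2
$t1=(-3)&2=0
$t1=0-4=-4
$t3=104+4=108
$t6=10-1=9
cmp $t6, 6  (cmp 9,6)
bne L1: taken
$t5=M[108]=28
$t1=(-4)&28=28
$t1=28-4=24
$t3=108+4=112
$t6=9-1=8
cmp $t6, 6  (cmp 8,6)
bne L1: taken
$t5=M[112]=2
$t1=24&2=0
$t1=0-4=-4
$t3=112+4=116
$t6=8-1=7
cmp $t6, 6  (cmp 7,6)
bne L1: taken
$t5=M[116]=23
$t1=(-4)&23=20
$t1=20-4=16
$t3=116+4=120
$t6=7-1=6
cmp $t6, 6  (cmp 6,6)
bne L1: not taken
$t1=16*23=368
halt.
Total executed instructions: 41.

41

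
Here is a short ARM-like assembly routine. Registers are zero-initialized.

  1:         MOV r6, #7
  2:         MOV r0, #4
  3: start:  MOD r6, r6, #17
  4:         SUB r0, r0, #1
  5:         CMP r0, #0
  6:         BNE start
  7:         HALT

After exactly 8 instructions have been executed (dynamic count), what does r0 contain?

2

r6=7
r0=4
r6=7%17=7
r0=4-1=3
CMP r0, #0  (cmp 3,0)
BNE start: taken
r6=7%17=7
r0=3-1=2
After step 8: r0 = 2.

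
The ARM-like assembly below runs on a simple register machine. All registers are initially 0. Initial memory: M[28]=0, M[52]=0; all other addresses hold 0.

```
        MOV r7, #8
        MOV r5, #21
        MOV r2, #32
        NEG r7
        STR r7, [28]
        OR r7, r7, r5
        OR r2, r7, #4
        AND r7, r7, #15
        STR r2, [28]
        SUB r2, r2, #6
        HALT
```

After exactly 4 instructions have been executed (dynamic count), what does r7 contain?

-8

MOV r7, #8 → r7=8
MOV r5, #21 → r5=21
MOV r2, #32 → r2=32
NEG r7 → r7=-(8)=-8
After step 4: r7 = -8.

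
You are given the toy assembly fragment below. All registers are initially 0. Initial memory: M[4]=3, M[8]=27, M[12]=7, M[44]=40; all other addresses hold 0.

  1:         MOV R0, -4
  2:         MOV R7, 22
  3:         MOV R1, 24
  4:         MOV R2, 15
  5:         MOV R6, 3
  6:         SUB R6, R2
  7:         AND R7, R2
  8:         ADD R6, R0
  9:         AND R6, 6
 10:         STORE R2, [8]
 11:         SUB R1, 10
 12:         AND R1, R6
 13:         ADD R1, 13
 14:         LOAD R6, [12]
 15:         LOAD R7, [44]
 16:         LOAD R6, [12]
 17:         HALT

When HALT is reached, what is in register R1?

after MOV R0, -4: R0=-4
after MOV R7, 22: R7=22
after MOV R1, 24: R1=24
after MOV R2, 15: R2=15
after MOV R6, 3: R6=3
after SUB R6, R2: R6=3-15=-12
after AND R7, R2: R7=22&15=6
after ADD R6, R0: R6=(-12)+(-4)=-16
after AND R6, 6: R6=(-16)&6=0
STORE R2, [8] → M[8]=15
after SUB R1, 10: R1=24-10=14
after AND R1, R6: R1=14&0=0
after ADD R1, 13: R1=0+13=13
after LOAD R6, [12]: R6=M[12]=7
after LOAD R7, [44]: R7=M[44]=40
after LOAD R6, [12]: R6=M[12]=7
halt.

13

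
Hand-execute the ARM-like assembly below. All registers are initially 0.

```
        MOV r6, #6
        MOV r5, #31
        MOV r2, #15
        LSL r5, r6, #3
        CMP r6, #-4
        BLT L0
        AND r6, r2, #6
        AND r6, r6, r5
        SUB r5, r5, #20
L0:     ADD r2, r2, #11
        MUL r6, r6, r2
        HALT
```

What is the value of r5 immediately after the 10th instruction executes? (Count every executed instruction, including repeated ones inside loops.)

MOV r6, #6 → r6=6
MOV r5, #31 → r5=31
MOV r2, #15 → r2=15
LSL r5, r6, #3 → r5=6<<3=48
CMP r6, #-4  (cmp 6,-4)
BLT L0: not taken
AND r6, r2, #6 → r6=15&6=6
AND r6, r6, r5 → r6=6&48=0
SUB r5, r5, #20 → r5=48-20=28
ADD r2, r2, #11 → r2=15+11=26
After step 10: r5 = 28.

28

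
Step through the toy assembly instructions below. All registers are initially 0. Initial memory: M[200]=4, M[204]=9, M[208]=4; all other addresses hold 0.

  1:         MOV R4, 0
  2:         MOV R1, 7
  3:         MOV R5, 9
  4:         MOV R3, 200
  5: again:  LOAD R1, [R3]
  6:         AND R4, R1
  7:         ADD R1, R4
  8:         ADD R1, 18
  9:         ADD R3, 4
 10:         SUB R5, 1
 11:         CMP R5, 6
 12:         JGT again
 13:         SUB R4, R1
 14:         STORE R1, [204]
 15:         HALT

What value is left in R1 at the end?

R4=0
R1=7
R5=9
R3=200
R1=M[200]=4
R4=0&4=0
R1=4+0=4
R1=4+18=22
R3=200+4=204
R5=9-1=8
CMP R5, 6  (cmp 8,6)
JGT again: taken
R1=M[204]=9
R4=0&9=0
R1=9+0=9
R1=9+18=27
R3=204+4=208
R5=8-1=7
CMP R5, 6  (cmp 7,6)
JGT again: taken
R1=M[208]=4
R4=0&4=0
R1=4+0=4
R1=4+18=22
R3=208+4=212
R5=7-1=6
CMP R5, 6  (cmp 6,6)
JGT again: not taken
R4=0-22=-22
STORE R1, [204] → M[204]=22
halt.

22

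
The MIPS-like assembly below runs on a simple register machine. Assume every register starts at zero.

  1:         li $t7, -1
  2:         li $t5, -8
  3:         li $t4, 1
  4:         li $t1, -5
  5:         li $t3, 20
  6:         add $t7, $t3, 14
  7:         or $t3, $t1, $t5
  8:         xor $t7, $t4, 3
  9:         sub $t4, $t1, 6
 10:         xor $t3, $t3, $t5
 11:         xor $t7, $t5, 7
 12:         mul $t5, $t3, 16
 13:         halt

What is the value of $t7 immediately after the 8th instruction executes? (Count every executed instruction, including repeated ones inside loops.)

li $t7, -1 → $t7=-1
li $t5, -8 → $t5=-8
li $t4, 1 → $t4=1
li $t1, -5 → $t1=-5
li $t3, 20 → $t3=20
add $t7, $t3, 14 → $t7=20+14=34
or $t3, $t1, $t5 → $t3=(-5)|(-8)=-5
xor $t7, $t4, 3 → $t7=1^3=2
After step 8: $t7 = 2.

2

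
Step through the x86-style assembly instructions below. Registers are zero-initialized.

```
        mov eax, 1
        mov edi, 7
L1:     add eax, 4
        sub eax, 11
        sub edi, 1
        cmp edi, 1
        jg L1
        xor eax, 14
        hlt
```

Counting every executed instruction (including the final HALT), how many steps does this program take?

eax=1
edi=7
eax=1+4=5
eax=5-11=-6
edi=7-1=6
cmp edi, 1  (cmp 6,1)
jg L1: taken
eax=(-6)+4=-2
eax=(-2)-11=-13
edi=6-1=5
cmp edi, 1  (cmp 5,1)
jg L1: taken
eax=(-13)+4=-9
eax=(-9)-11=-20
edi=5-1=4
cmp edi, 1  (cmp 4,1)
jg L1: taken
eax=(-20)+4=-16
eax=(-16)-11=-27
edi=4-1=3
cmp edi, 1  (cmp 3,1)
jg L1: taken
eax=(-27)+4=-23
eax=(-23)-11=-34
edi=3-1=2
cmp edi, 1  (cmp 2,1)
jg L1: taken
eax=(-34)+4=-30
eax=(-30)-11=-41
edi=2-1=1
cmp edi, 1  (cmp 1,1)
jg L1: not taken
eax=(-41)^14=-39
halt.
Total executed instructions: 34.

34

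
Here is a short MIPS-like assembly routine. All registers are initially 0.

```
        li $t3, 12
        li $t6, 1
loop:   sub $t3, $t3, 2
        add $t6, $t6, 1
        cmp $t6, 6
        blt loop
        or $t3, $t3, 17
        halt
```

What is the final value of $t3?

19

$t3=12
$t6=1
$t3=12-2=10
$t6=1+1=2
cmp $t6, 6  (cmp 2,6)
blt loop: taken
$t3=10-2=8
$t6=2+1=3
cmp $t6, 6  (cmp 3,6)
blt loop: taken
$t3=8-2=6
$t6=3+1=4
cmp $t6, 6  (cmp 4,6)
blt loop: taken
$t3=6-2=4
$t6=4+1=5
cmp $t6, 6  (cmp 5,6)
blt loop: taken
$t3=4-2=2
$t6=5+1=6
cmp $t6, 6  (cmp 6,6)
blt loop: not taken
$t3=2|17=19
halt.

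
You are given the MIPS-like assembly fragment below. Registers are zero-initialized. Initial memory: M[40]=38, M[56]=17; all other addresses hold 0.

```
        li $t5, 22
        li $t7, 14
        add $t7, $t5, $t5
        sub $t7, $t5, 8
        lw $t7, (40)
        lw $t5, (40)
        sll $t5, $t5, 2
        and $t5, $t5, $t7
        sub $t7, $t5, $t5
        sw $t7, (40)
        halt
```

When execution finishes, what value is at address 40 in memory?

$t5=22
$t7=14
$t7=22+22=44
$t7=22-8=14
$t7=M[40]=38
$t5=M[40]=38
$t5=38<<2=152
$t5=152&38=0
$t7=0-0=0
sw $t7, (40) → M[40]=0
halt.

0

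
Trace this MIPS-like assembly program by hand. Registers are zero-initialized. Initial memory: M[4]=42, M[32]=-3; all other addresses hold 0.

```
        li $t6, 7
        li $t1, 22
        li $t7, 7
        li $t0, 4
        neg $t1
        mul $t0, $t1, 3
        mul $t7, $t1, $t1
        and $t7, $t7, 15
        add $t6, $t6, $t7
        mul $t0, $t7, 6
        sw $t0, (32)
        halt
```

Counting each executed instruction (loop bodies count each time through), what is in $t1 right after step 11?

after li $t6, 7: $t6=7
after li $t1, 22: $t1=22
after li $t7, 7: $t7=7
after li $t0, 4: $t0=4
after neg $t1: $t1=-(22)=-22
after mul $t0, $t1, 3: $t0=(-22)*3=-66
after mul $t7, $t1, $t1: $t7=(-22)*(-22)=484
after and $t7, $t7, 15: $t7=484&15=4
after add $t6, $t6, $t7: $t6=7+4=11
after mul $t0, $t7, 6: $t0=4*6=24
sw $t0, (32) → M[32]=24
After step 11: $t1 = -22.

-22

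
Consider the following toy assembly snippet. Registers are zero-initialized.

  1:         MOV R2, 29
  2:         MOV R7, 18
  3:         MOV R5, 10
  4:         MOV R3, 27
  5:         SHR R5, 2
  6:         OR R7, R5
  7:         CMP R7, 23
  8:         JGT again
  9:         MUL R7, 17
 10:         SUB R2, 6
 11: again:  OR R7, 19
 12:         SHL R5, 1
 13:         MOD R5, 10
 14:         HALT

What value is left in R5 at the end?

4

after MOV R2, 29: R2=29
after MOV R7, 18: R7=18
after MOV R5, 10: R5=10
after MOV R3, 27: R3=27
after SHR R5, 2: R5=10>>2=2
after OR R7, R5: R7=18|2=18
CMP R7, 23  (cmp 18,23)
JGT again: not taken
after MUL R7, 17: R7=18*17=306
after SUB R2, 6: R2=29-6=23
after OR R7, 19: R7=306|19=307
after SHL R5, 1: R5=2<<1=4
after MOD R5, 10: R5=4%10=4
halt.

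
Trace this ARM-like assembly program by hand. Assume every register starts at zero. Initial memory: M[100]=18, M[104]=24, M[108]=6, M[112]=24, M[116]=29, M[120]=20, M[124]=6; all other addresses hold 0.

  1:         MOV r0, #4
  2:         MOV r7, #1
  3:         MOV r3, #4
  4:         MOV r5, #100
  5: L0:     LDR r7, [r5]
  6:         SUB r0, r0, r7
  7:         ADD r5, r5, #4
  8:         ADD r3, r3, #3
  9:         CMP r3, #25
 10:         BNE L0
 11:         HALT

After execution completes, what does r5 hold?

after MOV r0, #4: r0=4
after MOV r7, #1: r7=1
after MOV r3, #4: r3=4
after MOV r5, #100: r5=100
after LDR r7, [r5]: r7=M[100]=18
after SUB r0, r0, r7: r0=4-18=-14
after ADD r5, r5, #4: r5=100+4=104
after ADD r3, r3, #3: r3=4+3=7
CMP r3, #25  (cmp 7,25)
BNE L0: taken
after LDR r7, [r5]: r7=M[104]=24
after SUB r0, r0, r7: r0=(-14)-24=-38
after ADD r5, r5, #4: r5=104+4=108
after ADD r3, r3, #3: r3=7+3=10
CMP r3, #25  (cmp 10,25)
BNE L0: taken
after LDR r7, [r5]: r7=M[108]=6
after SUB r0, r0, r7: r0=(-38)-6=-44
after ADD r5, r5, #4: r5=108+4=112
after ADD r3, r3, #3: r3=10+3=13
CMP r3, #25  (cmp 13,25)
BNE L0: taken
after LDR r7, [r5]: r7=M[112]=24
after SUB r0, r0, r7: r0=(-44)-24=-68
after ADD r5, r5, #4: r5=112+4=116
after ADD r3, r3, #3: r3=13+3=16
CMP r3, #25  (cmp 16,25)
BNE L0: taken
after LDR r7, [r5]: r7=M[116]=29
after SUB r0, r0, r7: r0=(-68)-29=-97
after ADD r5, r5, #4: r5=116+4=120
after ADD r3, r3, #3: r3=16+3=19
CMP r3, #25  (cmp 19,25)
BNE L0: taken
after LDR r7, [r5]: r7=M[120]=20
after SUB r0, r0, r7: r0=(-97)-20=-117
after ADD r5, r5, #4: r5=120+4=124
after ADD r3, r3, #3: r3=19+3=22
CMP r3, #25  (cmp 22,25)
BNE L0: taken
after LDR r7, [r5]: r7=M[124]=6
after SUB r0, r0, r7: r0=(-117)-6=-123
after ADD r5, r5, #4: r5=124+4=128
after ADD r3, r3, #3: r3=22+3=25
CMP r3, #25  (cmp 25,25)
BNE L0: not taken
halt.

128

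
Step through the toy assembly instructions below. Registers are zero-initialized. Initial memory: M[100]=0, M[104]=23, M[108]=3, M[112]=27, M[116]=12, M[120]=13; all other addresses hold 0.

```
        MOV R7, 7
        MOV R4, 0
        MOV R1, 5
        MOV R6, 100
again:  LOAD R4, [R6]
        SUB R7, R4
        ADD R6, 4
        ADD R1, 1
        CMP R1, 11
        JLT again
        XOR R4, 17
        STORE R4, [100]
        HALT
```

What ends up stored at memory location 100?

MOV R7, 7 → R7=7
MOV R4, 0 → R4=0
MOV R1, 5 → R1=5
MOV R6, 100 → R6=100
LOAD R4, [R6] → R4=M[100]=0
SUB R7, R4 → R7=7-0=7
ADD R6, 4 → R6=100+4=104
ADD R1, 1 → R1=5+1=6
CMP R1, 11  (cmp 6,11)
JLT again: taken
LOAD R4, [R6] → R4=M[104]=23
SUB R7, R4 → R7=7-23=-16
ADD R6, 4 → R6=104+4=108
ADD R1, 1 → R1=6+1=7
CMP R1, 11  (cmp 7,11)
JLT again: taken
LOAD R4, [R6] → R4=M[108]=3
SUB R7, R4 → R7=(-16)-3=-19
ADD R6, 4 → R6=108+4=112
ADD R1, 1 → R1=7+1=8
CMP R1, 11  (cmp 8,11)
JLT again: taken
LOAD R4, [R6] → R4=M[112]=27
SUB R7, R4 → R7=(-19)-27=-46
ADD R6, 4 → R6=112+4=116
ADD R1, 1 → R1=8+1=9
CMP R1, 11  (cmp 9,11)
JLT again: taken
LOAD R4, [R6] → R4=M[116]=12
SUB R7, R4 → R7=(-46)-12=-58
ADD R6, 4 → R6=116+4=120
ADD R1, 1 → R1=9+1=10
CMP R1, 11  (cmp 10,11)
JLT again: taken
LOAD R4, [R6] → R4=M[120]=13
SUB R7, R4 → R7=(-58)-13=-71
ADD R6, 4 → R6=120+4=124
ADD R1, 1 → R1=10+1=11
CMP R1, 11  (cmp 11,11)
JLT again: not taken
XOR R4, 17 → R4=13^17=28
STORE R4, [100] → M[100]=28
halt.

28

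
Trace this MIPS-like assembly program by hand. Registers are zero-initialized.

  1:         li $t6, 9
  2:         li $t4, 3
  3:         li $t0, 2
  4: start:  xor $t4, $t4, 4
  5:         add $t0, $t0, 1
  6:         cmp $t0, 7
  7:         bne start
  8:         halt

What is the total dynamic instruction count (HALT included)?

$t6=9
$t4=3
$t0=2
$t4=3^4=7
$t0=2+1=3
cmp $t0, 7  (cmp 3,7)
bne start: taken
$t4=7^4=3
$t0=3+1=4
cmp $t0, 7  (cmp 4,7)
bne start: taken
$t4=3^4=7
$t0=4+1=5
cmp $t0, 7  (cmp 5,7)
bne start: taken
$t4=7^4=3
$t0=5+1=6
cmp $t0, 7  (cmp 6,7)
bne start: taken
$t4=3^4=7
$t0=6+1=7
cmp $t0, 7  (cmp 7,7)
bne start: not taken
halt.
Total executed instructions: 24.

24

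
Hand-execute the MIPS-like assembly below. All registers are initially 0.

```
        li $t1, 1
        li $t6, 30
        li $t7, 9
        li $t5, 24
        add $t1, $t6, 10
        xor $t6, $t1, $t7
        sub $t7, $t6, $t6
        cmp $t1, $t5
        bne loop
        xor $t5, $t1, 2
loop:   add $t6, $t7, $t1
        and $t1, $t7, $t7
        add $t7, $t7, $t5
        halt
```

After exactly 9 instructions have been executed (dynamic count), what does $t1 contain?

40

$t1=1
$t6=30
$t7=9
$t5=24
$t1=30+10=40
$t6=40^9=33
$t7=33-33=0
cmp $t1, $t5  (cmp 40,24)
bne loop: taken
After step 9: $t1 = 40.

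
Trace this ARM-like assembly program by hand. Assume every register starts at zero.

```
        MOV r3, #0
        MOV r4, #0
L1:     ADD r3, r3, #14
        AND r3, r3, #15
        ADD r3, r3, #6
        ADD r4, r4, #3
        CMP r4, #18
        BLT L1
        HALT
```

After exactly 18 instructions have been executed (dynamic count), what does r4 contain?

9

MOV r3, #0 → r3=0
MOV r4, #0 → r4=0
ADD r3, r3, #14 → r3=0+14=14
AND r3, r3, #15 → r3=14&15=14
ADD r3, r3, #6 → r3=14+6=20
ADD r4, r4, #3 → r4=0+3=3
CMP r4, #18  (cmp 3,18)
BLT L1: taken
ADD r3, r3, #14 → r3=20+14=34
AND r3, r3, #15 → r3=34&15=2
ADD r3, r3, #6 → r3=2+6=8
ADD r4, r4, #3 → r4=3+3=6
CMP r4, #18  (cmp 6,18)
BLT L1: taken
ADD r3, r3, #14 → r3=8+14=22
AND r3, r3, #15 → r3=22&15=6
ADD r3, r3, #6 → r3=6+6=12
ADD r4, r4, #3 → r4=6+3=9
After step 18: r4 = 9.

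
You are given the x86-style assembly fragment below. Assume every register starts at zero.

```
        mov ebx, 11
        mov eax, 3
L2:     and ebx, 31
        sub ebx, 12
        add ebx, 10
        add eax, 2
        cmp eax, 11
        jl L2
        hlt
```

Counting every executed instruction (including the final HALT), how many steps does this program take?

27

mov ebx, 11 → ebx=11
mov eax, 3 → eax=3
and ebx, 31 → ebx=11&31=11
sub ebx, 12 → ebx=11-12=-1
add ebx, 10 → ebx=(-1)+10=9
add eax, 2 → eax=3+2=5
cmp eax, 11  (cmp 5,11)
jl L2: taken
and ebx, 31 → ebx=9&31=9
sub ebx, 12 → ebx=9-12=-3
add ebx, 10 → ebx=(-3)+10=7
add eax, 2 → eax=5+2=7
cmp eax, 11  (cmp 7,11)
jl L2: taken
and ebx, 31 → ebx=7&31=7
sub ebx, 12 → ebx=7-12=-5
add ebx, 10 → ebx=(-5)+10=5
add eax, 2 → eax=7+2=9
cmp eax, 11  (cmp 9,11)
jl L2: taken
and ebx, 31 → ebx=5&31=5
sub ebx, 12 → ebx=5-12=-7
add ebx, 10 → ebx=(-7)+10=3
add eax, 2 → eax=9+2=11
cmp eax, 11  (cmp 11,11)
jl L2: not taken
halt.
Total executed instructions: 27.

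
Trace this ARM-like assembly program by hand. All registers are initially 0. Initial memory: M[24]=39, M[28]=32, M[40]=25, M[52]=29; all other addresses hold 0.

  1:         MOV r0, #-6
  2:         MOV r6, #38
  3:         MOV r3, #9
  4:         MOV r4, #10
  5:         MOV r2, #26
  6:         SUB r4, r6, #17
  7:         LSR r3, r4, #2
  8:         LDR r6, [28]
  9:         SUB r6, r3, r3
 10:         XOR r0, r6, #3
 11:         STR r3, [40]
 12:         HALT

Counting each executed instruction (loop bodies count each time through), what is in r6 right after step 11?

0

after MOV r0, #-6: r0=-6
after MOV r6, #38: r6=38
after MOV r3, #9: r3=9
after MOV r4, #10: r4=10
after MOV r2, #26: r2=26
after SUB r4, r6, #17: r4=38-17=21
after LSR r3, r4, #2: r3=21>>2=5
after LDR r6, [28]: r6=M[28]=32
after SUB r6, r3, r3: r6=5-5=0
after XOR r0, r6, #3: r0=0^3=3
STR r3, [40] → M[40]=5
After step 11: r6 = 0.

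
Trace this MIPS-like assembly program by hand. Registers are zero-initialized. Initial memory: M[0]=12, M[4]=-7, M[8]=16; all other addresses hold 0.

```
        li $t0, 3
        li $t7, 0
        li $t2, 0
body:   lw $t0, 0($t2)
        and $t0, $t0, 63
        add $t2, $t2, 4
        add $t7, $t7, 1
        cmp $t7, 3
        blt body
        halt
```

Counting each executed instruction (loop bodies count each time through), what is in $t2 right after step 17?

8

$t0=3
$t7=0
$t2=0
$t0=M[0]=12
$t0=12&63=12
$t2=0+4=4
$t7=0+1=1
cmp $t7, 3  (cmp 1,3)
blt body: taken
$t0=M[4]=-7
$t0=(-7)&63=57
$t2=4+4=8
$t7=1+1=2
cmp $t7, 3  (cmp 2,3)
blt body: taken
$t0=M[8]=16
$t0=16&63=16
After step 17: $t2 = 8.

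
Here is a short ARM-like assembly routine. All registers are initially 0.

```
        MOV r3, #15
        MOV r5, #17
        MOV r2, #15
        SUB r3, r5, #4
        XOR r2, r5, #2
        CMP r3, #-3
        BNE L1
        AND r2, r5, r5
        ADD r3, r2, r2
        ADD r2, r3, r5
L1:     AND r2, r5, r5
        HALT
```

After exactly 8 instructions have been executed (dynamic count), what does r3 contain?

MOV r3, #15 → r3=15
MOV r5, #17 → r5=17
MOV r2, #15 → r2=15
SUB r3, r5, #4 → r3=17-4=13
XOR r2, r5, #2 → r2=17^2=19
CMP r3, #-3  (cmp 13,-3)
BNE L1: taken
AND r2, r5, r5 → r2=17&17=17
After step 8: r3 = 13.

13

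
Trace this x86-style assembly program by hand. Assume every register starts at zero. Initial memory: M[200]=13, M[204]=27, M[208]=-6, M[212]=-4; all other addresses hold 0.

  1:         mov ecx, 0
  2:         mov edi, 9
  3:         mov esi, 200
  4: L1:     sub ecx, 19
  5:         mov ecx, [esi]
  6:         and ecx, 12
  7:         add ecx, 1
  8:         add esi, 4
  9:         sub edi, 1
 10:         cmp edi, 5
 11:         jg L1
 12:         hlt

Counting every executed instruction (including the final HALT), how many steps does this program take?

ecx=0
edi=9
esi=200
ecx=0-19=-19
ecx=M[200]=13
ecx=13&12=12
ecx=12+1=13
esi=200+4=204
edi=9-1=8
cmp edi, 5  (cmp 8,5)
jg L1: taken
ecx=13-19=-6
ecx=M[204]=27
ecx=27&12=8
ecx=8+1=9
esi=204+4=208
edi=8-1=7
cmp edi, 5  (cmp 7,5)
jg L1: taken
ecx=9-19=-10
ecx=M[208]=-6
ecx=(-6)&12=8
ecx=8+1=9
esi=208+4=212
edi=7-1=6
cmp edi, 5  (cmp 6,5)
jg L1: taken
ecx=9-19=-10
ecx=M[212]=-4
ecx=(-4)&12=12
ecx=12+1=13
esi=212+4=216
edi=6-1=5
cmp edi, 5  (cmp 5,5)
jg L1: not taken
halt.
Total executed instructions: 36.

36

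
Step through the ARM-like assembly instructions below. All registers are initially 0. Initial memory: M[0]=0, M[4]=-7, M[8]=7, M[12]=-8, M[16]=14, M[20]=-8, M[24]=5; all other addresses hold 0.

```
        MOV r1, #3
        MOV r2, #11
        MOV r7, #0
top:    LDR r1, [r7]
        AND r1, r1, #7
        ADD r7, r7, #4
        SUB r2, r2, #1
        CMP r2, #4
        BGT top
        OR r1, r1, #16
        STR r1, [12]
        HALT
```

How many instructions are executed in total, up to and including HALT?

after MOV r1, #3: r1=3
after MOV r2, #11: r2=11
after MOV r7, #0: r7=0
after LDR r1, [r7]: r1=M[0]=0
after AND r1, r1, #7: r1=0&7=0
after ADD r7, r7, #4: r7=0+4=4
after SUB r2, r2, #1: r2=11-1=10
CMP r2, #4  (cmp 10,4)
BGT top: taken
after LDR r1, [r7]: r1=M[4]=-7
after AND r1, r1, #7: r1=(-7)&7=1
after ADD r7, r7, #4: r7=4+4=8
after SUB r2, r2, #1: r2=10-1=9
CMP r2, #4  (cmp 9,4)
BGT top: taken
after LDR r1, [r7]: r1=M[8]=7
after AND r1, r1, #7: r1=7&7=7
after ADD r7, r7, #4: r7=8+4=12
after SUB r2, r2, #1: r2=9-1=8
CMP r2, #4  (cmp 8,4)
BGT top: taken
after LDR r1, [r7]: r1=M[12]=-8
after AND r1, r1, #7: r1=(-8)&7=0
after ADD r7, r7, #4: r7=12+4=16
after SUB r2, r2, #1: r2=8-1=7
CMP r2, #4  (cmp 7,4)
BGT top: taken
after LDR r1, [r7]: r1=M[16]=14
after AND r1, r1, #7: r1=14&7=6
after ADD r7, r7, #4: r7=16+4=20
after SUB r2, r2, #1: r2=7-1=6
CMP r2, #4  (cmp 6,4)
BGT top: taken
after LDR r1, [r7]: r1=M[20]=-8
after AND r1, r1, #7: r1=(-8)&7=0
after ADD r7, r7, #4: r7=20+4=24
after SUB r2, r2, #1: r2=6-1=5
CMP r2, #4  (cmp 5,4)
BGT top: taken
after LDR r1, [r7]: r1=M[24]=5
after AND r1, r1, #7: r1=5&7=5
after ADD r7, r7, #4: r7=24+4=28
after SUB r2, r2, #1: r2=5-1=4
CMP r2, #4  (cmp 4,4)
BGT top: not taken
after OR r1, r1, #16: r1=5|16=21
STR r1, [12] → M[12]=21
halt.
Total executed instructions: 48.

48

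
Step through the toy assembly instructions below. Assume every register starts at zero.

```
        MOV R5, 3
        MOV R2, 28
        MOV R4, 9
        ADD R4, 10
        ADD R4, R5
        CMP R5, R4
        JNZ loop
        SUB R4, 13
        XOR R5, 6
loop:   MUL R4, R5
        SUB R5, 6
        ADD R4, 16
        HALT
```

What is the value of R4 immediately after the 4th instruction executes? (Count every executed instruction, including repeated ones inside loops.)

19

after MOV R5, 3: R5=3
after MOV R2, 28: R2=28
after MOV R4, 9: R4=9
after ADD R4, 10: R4=9+10=19
After step 4: R4 = 19.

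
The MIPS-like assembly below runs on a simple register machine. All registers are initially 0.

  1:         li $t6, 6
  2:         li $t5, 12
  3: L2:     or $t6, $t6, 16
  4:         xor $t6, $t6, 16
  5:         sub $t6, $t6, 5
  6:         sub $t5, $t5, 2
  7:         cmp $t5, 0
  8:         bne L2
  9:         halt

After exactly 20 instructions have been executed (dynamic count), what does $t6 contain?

-25

after li $t6, 6: $t6=6
after li $t5, 12: $t5=12
after or $t6, $t6, 16: $t6=6|16=22
after xor $t6, $t6, 16: $t6=22^16=6
after sub $t6, $t6, 5: $t6=6-5=1
after sub $t5, $t5, 2: $t5=12-2=10
cmp $t5, 0  (cmp 10,0)
bne L2: taken
after or $t6, $t6, 16: $t6=1|16=17
after xor $t6, $t6, 16: $t6=17^16=1
after sub $t6, $t6, 5: $t6=1-5=-4
after sub $t5, $t5, 2: $t5=10-2=8
cmp $t5, 0  (cmp 8,0)
bne L2: taken
after or $t6, $t6, 16: $t6=(-4)|16=-4
after xor $t6, $t6, 16: $t6=(-4)^16=-20
after sub $t6, $t6, 5: $t6=(-20)-5=-25
after sub $t5, $t5, 2: $t5=8-2=6
cmp $t5, 0  (cmp 6,0)
bne L2: taken
After step 20: $t6 = -25.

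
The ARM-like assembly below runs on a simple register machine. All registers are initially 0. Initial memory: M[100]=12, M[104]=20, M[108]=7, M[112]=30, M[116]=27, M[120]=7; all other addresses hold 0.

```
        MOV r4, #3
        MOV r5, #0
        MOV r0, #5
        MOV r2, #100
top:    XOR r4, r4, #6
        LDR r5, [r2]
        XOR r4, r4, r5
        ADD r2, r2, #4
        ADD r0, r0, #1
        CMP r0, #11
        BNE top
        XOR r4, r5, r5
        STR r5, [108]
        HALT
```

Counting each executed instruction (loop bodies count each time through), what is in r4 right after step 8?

after MOV r4, #3: r4=3
after MOV r5, #0: r5=0
after MOV r0, #5: r0=5
after MOV r2, #100: r2=100
after XOR r4, r4, #6: r4=3^6=5
after LDR r5, [r2]: r5=M[100]=12
after XOR r4, r4, r5: r4=5^12=9
after ADD r2, r2, #4: r2=100+4=104
After step 8: r4 = 9.

9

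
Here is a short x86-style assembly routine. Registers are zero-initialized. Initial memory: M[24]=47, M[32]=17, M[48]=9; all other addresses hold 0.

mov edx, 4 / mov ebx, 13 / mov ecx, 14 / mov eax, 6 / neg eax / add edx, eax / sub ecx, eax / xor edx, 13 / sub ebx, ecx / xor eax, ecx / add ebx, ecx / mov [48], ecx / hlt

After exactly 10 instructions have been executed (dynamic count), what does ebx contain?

mov edx, 4 → edx=4
mov ebx, 13 → ebx=13
mov ecx, 14 → ecx=14
mov eax, 6 → eax=6
neg eax → eax=-(6)=-6
add edx, eax → edx=4+(-6)=-2
sub ecx, eax → ecx=14-(-6)=20
xor edx, 13 → edx=(-2)^13=-13
sub ebx, ecx → ebx=13-20=-7
xor eax, ecx → eax=(-6)^20=-18
After step 10: ebx = -7.

-7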